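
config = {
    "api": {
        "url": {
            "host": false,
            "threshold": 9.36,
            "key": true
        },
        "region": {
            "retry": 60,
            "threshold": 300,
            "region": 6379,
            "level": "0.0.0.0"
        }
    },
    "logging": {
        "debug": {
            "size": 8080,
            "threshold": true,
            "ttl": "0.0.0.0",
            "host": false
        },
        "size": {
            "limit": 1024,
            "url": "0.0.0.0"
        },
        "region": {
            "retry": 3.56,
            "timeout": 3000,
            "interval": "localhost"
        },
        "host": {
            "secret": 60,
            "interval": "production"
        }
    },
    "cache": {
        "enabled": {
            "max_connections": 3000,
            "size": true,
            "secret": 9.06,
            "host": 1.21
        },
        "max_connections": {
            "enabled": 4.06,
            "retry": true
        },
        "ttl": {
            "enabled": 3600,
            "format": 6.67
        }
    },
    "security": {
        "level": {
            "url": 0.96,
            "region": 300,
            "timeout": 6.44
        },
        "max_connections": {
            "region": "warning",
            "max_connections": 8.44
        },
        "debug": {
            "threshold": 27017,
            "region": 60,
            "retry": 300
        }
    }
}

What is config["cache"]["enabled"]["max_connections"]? 3000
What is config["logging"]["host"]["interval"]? "production"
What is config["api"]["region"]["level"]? "0.0.0.0"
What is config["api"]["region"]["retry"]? 60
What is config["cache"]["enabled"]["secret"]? 9.06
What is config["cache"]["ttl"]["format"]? 6.67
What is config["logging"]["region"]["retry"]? 3.56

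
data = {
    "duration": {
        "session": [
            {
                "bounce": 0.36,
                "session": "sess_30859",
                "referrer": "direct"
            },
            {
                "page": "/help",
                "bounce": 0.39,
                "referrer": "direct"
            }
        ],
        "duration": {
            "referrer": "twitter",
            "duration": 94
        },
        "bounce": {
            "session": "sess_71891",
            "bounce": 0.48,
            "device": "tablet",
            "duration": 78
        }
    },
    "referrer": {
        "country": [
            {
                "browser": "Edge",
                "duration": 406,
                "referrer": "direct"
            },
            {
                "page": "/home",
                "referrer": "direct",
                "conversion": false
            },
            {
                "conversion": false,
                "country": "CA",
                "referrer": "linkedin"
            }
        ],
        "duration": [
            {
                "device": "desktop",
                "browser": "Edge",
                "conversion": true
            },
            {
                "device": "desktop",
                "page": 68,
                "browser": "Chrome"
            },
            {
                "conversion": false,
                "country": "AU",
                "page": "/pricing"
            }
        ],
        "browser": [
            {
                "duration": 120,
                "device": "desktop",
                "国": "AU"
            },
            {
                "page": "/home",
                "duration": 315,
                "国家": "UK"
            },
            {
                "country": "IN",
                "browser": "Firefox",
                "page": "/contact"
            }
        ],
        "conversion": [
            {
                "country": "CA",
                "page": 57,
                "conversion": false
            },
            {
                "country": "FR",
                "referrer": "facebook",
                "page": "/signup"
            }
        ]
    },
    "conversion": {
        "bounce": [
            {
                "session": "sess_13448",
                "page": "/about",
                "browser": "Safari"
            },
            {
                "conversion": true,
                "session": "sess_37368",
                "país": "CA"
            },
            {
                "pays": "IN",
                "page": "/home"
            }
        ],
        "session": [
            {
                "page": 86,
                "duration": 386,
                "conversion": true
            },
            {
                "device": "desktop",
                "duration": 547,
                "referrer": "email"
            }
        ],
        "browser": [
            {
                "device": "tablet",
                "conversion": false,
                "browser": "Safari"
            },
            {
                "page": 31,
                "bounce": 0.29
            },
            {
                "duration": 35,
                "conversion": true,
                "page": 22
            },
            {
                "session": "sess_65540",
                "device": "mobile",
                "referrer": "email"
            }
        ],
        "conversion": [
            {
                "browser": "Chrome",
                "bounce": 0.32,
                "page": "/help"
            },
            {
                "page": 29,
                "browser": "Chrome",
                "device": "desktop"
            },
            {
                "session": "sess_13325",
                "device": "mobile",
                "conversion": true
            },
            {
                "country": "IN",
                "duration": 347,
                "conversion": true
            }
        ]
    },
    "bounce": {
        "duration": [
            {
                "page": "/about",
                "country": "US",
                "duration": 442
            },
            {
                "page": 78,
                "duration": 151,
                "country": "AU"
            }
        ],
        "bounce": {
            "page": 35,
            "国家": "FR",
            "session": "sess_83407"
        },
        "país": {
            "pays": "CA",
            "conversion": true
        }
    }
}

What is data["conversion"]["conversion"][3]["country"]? "IN"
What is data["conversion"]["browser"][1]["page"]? 31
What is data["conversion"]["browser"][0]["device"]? "tablet"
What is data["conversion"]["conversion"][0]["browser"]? "Chrome"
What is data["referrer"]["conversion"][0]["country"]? "CA"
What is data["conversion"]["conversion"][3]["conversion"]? True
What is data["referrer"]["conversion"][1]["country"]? "FR"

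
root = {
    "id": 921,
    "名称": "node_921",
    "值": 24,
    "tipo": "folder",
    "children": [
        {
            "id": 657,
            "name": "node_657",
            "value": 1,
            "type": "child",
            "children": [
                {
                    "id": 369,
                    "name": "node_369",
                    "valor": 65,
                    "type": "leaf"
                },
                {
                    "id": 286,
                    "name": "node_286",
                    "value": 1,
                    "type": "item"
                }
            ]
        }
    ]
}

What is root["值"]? 24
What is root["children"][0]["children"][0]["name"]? "node_369"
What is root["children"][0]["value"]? 1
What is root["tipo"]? "folder"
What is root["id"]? 921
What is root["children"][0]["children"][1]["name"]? "node_286"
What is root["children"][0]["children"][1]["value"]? 1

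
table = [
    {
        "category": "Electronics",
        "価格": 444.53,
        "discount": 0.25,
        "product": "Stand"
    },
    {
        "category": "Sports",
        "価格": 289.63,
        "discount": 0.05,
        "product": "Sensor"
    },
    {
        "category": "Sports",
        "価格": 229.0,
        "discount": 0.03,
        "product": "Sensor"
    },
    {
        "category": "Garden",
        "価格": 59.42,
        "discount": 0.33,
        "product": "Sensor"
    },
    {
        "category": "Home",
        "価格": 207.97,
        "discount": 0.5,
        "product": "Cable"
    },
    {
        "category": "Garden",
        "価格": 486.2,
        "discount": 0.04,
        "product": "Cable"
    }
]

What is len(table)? 6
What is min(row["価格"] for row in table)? 59.42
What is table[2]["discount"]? 0.03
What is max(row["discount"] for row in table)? 0.5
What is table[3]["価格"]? 59.42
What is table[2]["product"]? "Sensor"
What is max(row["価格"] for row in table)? 486.2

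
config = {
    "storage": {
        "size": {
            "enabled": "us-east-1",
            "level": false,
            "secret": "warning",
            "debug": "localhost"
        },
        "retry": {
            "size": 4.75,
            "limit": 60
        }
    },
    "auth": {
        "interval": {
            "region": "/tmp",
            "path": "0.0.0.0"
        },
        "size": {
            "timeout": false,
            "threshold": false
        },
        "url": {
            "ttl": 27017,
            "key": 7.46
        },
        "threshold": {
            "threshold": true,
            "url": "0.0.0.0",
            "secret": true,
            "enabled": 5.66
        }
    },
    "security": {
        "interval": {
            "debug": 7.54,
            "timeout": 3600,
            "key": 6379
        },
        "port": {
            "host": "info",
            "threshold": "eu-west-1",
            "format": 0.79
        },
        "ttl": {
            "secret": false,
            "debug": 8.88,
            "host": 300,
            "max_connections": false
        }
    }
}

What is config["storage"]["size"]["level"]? False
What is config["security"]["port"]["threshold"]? "eu-west-1"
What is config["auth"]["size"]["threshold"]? False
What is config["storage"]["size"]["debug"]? "localhost"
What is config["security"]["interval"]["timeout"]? 3600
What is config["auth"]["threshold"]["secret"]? True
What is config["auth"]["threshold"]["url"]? "0.0.0.0"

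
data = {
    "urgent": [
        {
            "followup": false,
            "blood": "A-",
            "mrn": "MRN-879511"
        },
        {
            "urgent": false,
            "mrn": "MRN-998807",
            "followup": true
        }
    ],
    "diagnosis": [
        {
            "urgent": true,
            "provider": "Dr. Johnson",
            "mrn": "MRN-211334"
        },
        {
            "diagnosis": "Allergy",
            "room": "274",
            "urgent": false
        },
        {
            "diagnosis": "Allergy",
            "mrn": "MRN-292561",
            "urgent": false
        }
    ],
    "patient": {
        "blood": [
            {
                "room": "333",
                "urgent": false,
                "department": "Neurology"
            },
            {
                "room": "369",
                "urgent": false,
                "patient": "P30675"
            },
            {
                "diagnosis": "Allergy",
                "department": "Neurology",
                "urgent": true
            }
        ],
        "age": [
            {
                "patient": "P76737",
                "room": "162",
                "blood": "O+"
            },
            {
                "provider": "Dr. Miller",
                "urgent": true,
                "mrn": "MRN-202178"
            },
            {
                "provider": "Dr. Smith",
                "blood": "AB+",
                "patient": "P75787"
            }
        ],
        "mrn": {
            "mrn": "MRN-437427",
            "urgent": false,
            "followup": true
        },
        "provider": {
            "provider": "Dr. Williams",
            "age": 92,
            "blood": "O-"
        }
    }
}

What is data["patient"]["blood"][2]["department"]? "Neurology"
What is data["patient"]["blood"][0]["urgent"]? False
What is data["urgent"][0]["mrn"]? "MRN-879511"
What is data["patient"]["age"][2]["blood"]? "AB+"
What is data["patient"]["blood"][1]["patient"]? "P30675"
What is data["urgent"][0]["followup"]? False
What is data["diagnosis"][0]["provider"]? "Dr. Johnson"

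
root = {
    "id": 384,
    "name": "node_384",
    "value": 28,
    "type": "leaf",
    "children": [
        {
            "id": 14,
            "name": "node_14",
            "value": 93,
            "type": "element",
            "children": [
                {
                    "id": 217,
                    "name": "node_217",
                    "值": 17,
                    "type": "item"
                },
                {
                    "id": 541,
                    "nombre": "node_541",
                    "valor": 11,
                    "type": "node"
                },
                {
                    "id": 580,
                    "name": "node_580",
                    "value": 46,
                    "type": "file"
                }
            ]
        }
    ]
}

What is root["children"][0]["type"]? "element"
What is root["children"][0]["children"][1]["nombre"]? "node_541"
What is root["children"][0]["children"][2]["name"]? "node_580"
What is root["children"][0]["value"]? 93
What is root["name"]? "node_384"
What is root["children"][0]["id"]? 14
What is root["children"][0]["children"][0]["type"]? "item"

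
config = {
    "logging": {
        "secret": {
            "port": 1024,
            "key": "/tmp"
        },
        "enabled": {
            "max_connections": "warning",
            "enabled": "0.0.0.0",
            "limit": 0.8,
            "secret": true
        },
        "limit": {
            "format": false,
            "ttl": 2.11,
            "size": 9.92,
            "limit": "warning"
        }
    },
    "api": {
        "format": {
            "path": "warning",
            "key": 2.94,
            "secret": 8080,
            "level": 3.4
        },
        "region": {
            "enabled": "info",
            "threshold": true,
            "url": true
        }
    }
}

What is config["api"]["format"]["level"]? 3.4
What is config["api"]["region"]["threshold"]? True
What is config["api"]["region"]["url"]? True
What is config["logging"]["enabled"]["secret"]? True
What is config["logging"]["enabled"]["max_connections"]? "warning"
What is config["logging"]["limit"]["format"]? False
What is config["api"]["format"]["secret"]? 8080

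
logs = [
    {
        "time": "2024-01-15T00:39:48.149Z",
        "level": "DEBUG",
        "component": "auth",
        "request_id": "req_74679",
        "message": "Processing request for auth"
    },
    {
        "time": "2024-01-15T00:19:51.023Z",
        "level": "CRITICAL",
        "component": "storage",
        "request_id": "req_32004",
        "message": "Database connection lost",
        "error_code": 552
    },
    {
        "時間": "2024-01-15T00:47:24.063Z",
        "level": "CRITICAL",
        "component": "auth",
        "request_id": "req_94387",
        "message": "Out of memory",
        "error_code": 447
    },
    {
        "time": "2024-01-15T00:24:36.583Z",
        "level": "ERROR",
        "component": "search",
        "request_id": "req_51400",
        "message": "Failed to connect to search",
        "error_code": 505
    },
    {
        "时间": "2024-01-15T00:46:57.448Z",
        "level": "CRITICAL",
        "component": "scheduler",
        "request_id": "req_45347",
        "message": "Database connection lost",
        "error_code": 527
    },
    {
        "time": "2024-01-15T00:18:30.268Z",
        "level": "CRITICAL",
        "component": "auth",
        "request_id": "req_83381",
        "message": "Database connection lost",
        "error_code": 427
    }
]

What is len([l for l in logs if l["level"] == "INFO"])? 0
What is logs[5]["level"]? "CRITICAL"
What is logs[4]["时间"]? "2024-01-15T00:46:57.448Z"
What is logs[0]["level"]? "DEBUG"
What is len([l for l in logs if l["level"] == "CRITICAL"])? 4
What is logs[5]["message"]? "Database connection lost"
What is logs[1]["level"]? "CRITICAL"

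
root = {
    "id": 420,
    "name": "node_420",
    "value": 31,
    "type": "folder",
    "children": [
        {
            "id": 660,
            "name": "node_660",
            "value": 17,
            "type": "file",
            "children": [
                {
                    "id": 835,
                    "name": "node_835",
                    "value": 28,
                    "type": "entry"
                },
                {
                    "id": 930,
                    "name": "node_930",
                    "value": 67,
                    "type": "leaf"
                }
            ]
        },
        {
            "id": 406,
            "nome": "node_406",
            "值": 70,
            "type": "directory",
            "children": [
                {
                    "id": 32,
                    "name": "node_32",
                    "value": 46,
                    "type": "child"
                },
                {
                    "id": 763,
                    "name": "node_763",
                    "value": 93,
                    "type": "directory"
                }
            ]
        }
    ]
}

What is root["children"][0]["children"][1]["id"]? 930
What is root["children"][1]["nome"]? "node_406"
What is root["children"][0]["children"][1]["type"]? "leaf"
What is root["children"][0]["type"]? "file"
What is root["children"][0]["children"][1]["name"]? "node_930"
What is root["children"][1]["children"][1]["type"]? "directory"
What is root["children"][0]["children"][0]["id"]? 835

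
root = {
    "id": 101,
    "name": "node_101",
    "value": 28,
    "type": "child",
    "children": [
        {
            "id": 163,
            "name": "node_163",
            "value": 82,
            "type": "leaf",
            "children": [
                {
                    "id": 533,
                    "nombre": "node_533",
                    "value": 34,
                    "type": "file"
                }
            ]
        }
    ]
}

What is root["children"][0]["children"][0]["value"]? 34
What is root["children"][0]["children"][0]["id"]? 533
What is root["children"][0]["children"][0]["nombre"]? "node_533"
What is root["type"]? "child"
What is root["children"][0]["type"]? "leaf"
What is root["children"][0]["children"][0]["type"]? "file"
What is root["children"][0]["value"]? 82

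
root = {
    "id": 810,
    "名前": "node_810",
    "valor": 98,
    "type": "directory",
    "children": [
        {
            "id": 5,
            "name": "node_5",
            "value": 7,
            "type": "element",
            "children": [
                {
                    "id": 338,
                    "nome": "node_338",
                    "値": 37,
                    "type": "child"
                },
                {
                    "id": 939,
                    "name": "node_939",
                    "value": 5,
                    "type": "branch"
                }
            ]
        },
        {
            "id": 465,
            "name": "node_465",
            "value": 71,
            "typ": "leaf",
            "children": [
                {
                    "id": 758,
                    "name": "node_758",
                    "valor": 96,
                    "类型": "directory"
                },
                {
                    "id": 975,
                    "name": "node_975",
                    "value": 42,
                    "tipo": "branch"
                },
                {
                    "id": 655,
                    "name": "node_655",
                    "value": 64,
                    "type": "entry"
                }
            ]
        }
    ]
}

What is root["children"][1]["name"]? "node_465"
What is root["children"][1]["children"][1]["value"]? 42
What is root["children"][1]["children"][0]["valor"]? 96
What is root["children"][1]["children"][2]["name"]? "node_655"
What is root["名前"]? "node_810"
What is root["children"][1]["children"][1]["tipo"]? "branch"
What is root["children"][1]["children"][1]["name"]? "node_975"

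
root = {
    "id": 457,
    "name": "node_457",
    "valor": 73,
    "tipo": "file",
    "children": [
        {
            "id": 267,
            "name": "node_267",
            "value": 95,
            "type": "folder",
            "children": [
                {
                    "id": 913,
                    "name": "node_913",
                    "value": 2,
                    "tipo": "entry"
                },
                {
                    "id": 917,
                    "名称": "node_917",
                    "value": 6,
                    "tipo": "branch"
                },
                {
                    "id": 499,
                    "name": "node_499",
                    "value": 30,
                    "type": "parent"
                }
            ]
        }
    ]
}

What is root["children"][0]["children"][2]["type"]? "parent"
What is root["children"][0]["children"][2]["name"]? "node_499"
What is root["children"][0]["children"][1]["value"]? 6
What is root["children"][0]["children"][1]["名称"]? "node_917"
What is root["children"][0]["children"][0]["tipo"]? "entry"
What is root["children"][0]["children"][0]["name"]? "node_913"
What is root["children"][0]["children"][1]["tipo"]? "branch"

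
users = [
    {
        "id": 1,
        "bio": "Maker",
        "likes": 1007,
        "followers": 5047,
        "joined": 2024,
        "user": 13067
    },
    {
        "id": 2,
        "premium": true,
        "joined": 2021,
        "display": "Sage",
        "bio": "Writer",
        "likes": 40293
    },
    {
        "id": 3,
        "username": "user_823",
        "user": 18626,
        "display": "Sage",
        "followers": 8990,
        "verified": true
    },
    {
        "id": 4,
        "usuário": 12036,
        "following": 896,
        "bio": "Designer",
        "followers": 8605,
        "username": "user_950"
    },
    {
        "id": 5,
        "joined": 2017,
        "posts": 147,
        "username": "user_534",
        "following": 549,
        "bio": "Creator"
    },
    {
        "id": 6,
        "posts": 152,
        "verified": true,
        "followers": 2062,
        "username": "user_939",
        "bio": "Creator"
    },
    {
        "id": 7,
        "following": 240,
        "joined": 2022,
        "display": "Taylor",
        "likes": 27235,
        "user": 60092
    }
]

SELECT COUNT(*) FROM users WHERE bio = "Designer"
1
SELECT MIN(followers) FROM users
2062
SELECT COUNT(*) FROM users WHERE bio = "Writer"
1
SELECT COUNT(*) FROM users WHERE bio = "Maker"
1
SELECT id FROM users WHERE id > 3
[4, 5, 6, 7]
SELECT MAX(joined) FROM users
2024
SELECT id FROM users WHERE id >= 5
[5, 6, 7]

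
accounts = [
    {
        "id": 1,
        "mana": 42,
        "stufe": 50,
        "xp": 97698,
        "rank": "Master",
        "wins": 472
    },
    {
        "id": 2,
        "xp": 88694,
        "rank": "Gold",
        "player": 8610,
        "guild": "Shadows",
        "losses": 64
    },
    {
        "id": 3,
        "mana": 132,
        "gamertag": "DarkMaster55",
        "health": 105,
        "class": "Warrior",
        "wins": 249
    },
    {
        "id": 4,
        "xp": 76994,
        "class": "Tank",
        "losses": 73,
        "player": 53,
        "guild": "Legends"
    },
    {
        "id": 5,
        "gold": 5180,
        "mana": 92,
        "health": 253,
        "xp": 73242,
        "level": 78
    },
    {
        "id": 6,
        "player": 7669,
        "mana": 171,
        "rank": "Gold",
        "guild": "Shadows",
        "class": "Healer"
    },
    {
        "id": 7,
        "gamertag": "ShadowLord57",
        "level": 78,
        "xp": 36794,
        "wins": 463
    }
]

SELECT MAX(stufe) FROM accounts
50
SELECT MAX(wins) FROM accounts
472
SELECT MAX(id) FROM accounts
7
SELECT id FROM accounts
[1, 2, 3, 4, 5, 6, 7]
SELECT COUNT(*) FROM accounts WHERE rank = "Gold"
2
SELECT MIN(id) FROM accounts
1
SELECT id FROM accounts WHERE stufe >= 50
[1]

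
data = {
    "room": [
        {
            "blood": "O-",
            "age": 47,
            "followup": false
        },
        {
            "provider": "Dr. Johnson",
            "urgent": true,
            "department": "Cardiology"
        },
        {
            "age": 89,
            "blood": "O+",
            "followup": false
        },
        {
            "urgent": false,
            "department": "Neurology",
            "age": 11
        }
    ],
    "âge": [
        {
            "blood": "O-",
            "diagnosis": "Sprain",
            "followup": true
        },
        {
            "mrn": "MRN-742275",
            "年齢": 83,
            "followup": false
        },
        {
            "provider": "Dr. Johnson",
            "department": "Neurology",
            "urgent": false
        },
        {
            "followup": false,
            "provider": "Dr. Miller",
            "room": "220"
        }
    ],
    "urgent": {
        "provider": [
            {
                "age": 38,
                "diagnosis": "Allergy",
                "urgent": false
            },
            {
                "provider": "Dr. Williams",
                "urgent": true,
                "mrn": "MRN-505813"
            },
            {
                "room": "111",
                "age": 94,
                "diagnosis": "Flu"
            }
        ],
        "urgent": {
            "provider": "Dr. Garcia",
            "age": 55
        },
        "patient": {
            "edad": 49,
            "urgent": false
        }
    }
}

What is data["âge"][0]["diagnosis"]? "Sprain"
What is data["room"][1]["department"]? "Cardiology"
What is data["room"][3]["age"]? 11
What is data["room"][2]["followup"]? False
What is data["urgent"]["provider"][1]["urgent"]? True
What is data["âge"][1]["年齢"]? 83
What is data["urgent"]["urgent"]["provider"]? "Dr. Garcia"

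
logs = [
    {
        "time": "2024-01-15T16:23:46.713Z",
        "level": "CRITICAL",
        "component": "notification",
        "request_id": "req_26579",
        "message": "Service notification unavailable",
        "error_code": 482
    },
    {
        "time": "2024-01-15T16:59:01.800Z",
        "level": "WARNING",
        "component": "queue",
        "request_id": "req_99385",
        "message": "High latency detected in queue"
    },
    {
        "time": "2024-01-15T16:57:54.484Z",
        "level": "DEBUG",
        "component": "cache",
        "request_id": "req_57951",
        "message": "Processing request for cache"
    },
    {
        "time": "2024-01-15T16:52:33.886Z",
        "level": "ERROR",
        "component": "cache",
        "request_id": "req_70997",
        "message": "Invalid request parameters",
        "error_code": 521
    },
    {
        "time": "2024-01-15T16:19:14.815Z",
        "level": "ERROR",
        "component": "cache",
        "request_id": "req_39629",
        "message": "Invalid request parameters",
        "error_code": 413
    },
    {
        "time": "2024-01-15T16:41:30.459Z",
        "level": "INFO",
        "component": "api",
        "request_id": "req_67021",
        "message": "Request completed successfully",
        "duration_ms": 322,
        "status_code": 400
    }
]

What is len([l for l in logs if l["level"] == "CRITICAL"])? 1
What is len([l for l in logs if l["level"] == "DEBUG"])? 1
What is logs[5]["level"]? "INFO"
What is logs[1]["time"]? "2024-01-15T16:59:01.800Z"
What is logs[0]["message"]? "Service notification unavailable"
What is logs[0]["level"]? "CRITICAL"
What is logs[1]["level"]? "WARNING"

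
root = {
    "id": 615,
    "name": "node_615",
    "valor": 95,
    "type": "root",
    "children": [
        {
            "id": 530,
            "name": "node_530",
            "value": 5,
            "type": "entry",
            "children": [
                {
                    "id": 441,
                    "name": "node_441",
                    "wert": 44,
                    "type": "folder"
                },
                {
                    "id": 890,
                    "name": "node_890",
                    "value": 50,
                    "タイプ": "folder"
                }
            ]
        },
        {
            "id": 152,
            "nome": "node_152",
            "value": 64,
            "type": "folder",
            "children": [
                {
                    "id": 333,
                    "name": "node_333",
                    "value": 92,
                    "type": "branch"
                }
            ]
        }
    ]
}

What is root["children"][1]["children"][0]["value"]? 92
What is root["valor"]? 95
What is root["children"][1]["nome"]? "node_152"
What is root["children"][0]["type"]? "entry"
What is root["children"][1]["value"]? 64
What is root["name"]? "node_615"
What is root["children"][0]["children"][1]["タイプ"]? "folder"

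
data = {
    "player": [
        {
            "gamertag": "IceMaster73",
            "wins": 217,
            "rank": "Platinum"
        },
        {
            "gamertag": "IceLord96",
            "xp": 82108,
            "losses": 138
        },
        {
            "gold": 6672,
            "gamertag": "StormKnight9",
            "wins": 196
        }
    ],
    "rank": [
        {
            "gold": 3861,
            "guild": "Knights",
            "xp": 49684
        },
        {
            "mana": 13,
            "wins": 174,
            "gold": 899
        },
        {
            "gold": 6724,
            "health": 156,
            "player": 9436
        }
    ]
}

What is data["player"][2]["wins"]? 196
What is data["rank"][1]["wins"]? 174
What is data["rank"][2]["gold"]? 6724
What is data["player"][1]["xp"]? 82108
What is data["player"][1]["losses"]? 138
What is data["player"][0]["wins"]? 217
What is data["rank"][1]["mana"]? 13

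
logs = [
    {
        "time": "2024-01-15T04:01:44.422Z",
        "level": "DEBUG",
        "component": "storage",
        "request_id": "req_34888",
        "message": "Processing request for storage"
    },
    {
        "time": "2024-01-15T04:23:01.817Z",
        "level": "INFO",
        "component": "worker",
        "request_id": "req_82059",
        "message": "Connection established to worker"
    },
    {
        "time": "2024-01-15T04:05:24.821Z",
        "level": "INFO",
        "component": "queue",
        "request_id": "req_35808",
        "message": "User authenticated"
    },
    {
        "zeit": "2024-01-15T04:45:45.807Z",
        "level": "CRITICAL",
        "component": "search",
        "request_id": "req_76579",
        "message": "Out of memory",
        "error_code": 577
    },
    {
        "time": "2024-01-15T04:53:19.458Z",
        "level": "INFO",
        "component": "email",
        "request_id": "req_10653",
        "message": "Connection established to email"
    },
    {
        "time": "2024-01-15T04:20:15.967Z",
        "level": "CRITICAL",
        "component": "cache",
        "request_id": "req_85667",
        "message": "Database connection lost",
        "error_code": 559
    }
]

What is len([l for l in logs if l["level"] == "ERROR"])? 0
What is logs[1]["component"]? "worker"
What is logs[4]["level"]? "INFO"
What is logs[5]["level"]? "CRITICAL"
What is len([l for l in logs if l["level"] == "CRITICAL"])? 2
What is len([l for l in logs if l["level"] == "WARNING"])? 0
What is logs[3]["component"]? "search"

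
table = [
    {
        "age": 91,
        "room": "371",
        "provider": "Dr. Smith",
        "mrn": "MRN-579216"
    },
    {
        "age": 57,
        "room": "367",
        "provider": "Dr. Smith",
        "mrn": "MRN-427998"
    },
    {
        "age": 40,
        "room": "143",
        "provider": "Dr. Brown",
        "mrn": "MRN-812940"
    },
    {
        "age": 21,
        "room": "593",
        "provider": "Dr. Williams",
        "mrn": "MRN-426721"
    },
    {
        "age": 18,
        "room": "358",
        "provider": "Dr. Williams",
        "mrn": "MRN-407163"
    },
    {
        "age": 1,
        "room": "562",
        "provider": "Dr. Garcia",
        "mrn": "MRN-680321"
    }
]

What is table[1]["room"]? "367"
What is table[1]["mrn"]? "MRN-427998"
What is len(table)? 6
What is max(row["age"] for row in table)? 91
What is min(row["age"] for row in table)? 1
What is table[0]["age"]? 91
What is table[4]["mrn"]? "MRN-407163"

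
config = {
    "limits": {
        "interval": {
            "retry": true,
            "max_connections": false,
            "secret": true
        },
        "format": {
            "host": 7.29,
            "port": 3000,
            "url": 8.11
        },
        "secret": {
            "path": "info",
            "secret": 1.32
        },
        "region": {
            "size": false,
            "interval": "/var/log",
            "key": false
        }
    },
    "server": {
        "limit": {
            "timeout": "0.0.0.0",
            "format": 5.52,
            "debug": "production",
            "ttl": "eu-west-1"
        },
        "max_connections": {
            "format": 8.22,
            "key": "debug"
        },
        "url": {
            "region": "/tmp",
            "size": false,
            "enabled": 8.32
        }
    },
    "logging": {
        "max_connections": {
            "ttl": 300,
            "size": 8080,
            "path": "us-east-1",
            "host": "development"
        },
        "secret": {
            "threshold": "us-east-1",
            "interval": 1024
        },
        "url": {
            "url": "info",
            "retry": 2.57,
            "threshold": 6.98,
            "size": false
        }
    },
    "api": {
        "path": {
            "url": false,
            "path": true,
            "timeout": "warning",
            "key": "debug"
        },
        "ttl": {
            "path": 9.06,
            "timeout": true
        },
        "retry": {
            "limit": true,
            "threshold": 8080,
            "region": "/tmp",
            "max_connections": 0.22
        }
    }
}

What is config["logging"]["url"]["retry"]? 2.57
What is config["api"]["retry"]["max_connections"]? 0.22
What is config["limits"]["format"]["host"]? 7.29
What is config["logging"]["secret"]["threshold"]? "us-east-1"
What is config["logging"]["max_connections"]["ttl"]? 300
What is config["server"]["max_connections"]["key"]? "debug"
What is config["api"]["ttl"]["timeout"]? True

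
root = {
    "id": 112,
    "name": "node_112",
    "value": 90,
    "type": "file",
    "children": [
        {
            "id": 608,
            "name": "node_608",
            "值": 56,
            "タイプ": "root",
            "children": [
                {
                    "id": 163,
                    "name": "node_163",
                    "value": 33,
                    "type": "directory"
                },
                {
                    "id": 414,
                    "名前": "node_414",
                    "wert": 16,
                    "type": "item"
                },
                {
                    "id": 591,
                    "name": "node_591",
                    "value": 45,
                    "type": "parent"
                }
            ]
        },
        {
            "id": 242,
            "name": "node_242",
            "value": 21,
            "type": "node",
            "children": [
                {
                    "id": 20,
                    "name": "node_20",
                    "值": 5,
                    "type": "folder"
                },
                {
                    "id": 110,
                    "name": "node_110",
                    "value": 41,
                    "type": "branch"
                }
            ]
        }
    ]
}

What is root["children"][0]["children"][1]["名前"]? "node_414"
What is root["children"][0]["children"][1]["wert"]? 16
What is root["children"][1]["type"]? "node"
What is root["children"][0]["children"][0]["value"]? 33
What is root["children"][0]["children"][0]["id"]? 163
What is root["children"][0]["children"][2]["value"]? 45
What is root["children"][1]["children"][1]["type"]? "branch"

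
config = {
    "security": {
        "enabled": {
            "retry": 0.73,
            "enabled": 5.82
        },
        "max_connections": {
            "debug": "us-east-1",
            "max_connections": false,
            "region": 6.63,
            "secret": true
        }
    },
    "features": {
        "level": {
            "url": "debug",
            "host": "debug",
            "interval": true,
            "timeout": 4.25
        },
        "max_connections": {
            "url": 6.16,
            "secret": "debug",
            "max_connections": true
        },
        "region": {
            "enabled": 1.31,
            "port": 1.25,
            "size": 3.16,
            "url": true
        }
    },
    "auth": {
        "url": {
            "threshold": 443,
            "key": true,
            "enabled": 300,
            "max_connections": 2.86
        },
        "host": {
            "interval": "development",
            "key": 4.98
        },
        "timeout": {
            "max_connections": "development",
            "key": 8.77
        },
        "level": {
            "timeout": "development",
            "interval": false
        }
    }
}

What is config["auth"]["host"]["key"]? 4.98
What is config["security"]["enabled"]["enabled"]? 5.82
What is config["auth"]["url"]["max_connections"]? 2.86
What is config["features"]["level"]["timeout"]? 4.25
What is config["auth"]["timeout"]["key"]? 8.77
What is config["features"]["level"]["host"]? "debug"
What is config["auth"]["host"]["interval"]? "development"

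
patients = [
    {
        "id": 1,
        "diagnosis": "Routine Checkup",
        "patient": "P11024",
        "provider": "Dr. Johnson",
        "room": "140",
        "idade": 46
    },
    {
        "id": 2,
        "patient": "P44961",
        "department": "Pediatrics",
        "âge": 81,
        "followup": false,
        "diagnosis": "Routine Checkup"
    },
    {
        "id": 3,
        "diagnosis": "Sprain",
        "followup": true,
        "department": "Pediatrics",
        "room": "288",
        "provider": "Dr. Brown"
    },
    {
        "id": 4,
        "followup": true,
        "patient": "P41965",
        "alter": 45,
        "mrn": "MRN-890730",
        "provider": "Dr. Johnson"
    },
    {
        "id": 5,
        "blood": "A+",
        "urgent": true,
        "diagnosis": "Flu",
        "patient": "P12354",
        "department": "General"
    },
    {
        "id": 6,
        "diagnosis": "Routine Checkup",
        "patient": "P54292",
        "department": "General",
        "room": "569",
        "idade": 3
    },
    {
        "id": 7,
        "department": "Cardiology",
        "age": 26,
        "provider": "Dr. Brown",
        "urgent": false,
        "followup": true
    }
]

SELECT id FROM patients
[1, 2, 3, 4, 5, 6, 7]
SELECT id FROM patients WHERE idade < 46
[6]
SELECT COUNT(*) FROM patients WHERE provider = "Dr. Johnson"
2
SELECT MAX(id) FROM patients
7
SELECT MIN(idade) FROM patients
3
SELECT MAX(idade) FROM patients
46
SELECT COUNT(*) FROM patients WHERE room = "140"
1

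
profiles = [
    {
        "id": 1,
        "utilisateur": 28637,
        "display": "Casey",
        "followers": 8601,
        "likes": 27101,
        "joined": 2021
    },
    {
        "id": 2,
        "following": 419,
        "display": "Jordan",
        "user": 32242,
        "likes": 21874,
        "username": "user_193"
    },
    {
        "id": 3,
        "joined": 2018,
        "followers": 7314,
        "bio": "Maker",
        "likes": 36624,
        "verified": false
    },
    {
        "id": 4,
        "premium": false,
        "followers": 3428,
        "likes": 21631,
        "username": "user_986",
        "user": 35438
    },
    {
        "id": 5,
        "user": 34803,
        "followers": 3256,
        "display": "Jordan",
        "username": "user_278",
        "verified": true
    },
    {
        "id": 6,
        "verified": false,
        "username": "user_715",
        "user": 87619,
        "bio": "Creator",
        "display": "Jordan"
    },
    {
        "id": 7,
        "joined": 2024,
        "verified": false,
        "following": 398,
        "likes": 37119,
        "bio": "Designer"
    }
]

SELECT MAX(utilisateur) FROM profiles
28637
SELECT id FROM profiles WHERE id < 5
[1, 2, 3, 4]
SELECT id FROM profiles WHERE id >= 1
[1, 2, 3, 4, 5, 6, 7]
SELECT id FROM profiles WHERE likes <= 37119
[1, 2, 3, 4, 7]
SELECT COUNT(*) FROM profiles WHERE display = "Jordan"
3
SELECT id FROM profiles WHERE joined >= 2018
[1, 3, 7]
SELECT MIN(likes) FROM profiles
21631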